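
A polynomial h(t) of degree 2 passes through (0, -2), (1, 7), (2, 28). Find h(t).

Write h(t) = at^2 + bt + c. Substituting each data point gives a linear system:
  c = -2
  a + b + c = 7
  4a + 2b + c = 28
Solving the system yields a = 6, b = 3, c = -2.
So h(t) = 6t^2 + 3t - 2.
Check: h(1) = 7. ✓

h(t) = 6t^2 + 3t - 2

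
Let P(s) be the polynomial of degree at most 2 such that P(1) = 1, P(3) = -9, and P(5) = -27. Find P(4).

-17

Forward differences of the values at s = 1, 3, 5:
  P  : 1  -9  -27
  Δ  : -10  -18
  Δ^2: -8
The second differences are constant, confirming degree 2.
Interpolating (Newton forward form) and evaluating at s = 4 gives P(4) = -17.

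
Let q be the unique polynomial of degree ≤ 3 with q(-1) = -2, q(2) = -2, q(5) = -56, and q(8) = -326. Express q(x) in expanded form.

Write q(x) = ax^3 + bx^2 + cx + d. Substituting each data point gives a linear system:
  -a + b - c + d = -2
  8a + 4b + 2c + d = -2
  125a + 25b + 5c + d = -56
  512a + 64b + 8c + d = -326
Solving the system yields a = -1, b = 3, c = 0, d = -6.
So q(x) = -x^3 + 3x^2 - 6.
Check: q(2) = -2. ✓

q(x) = -x^3 + 3x^2 - 6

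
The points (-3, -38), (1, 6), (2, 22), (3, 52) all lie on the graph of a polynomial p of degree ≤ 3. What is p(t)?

p(t) = t^3 + t^2 + 6t - 2

Write p(t) = at^3 + bt^2 + ct + d. Substituting each data point gives a linear system:
  -27a + 9b - 3c + d = -38
  a + b + c + d = 6
  8a + 4b + 2c + d = 22
  27a + 9b + 3c + d = 52
Solving the system yields a = 1, b = 1, c = 6, d = -2.
So p(t) = t^3 + t^2 + 6t - 2.
Check: p(3) = 52. ✓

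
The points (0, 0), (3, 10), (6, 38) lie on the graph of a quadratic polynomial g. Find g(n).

Using the Lagrange interpolation formula with nodes 0, 3, 6:
  L_0(n) = (n - 3)(n - 6) / 18
  L_1(n) = n(n - 6) / -9
  L_2(n) = n(n - 3) / 18
Then g(n) = 0·L_0(n) + 10·L_1(n) + 38·L_2(n).
Expanding and collecting terms gives g(n) = n^2 + (1/3)n.
Check: g(0) = 0. ✓

g(n) = n^2 + (1/3)n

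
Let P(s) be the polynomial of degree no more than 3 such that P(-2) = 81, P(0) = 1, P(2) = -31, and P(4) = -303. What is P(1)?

Write P(s) = as^3 + bs^2 + cs + d. Substituting each data point gives a linear system:
  -8a + 4b - 2c + d = 81
  d = 1
  8a + 4b + 2c + d = -31
  64a + 16b + 4c + d = -303
Solving the system yields a = -6, b = 6, c = -4, d = 1.
So P(s) = -6s^3 + 6s^2 - 4s + 1.
Then P(1) = -3.

-3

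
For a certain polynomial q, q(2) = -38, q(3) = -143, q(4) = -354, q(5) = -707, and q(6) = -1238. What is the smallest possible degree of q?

3

Forward differences of the values at t = 2, 3, 4, 5, 6:
  q  : -38  -143  -354  -707  -1238
  Δ  : -105  -211  -353  -531
  Δ^2: -106  -142  -178
  Δ^3: -36  -36
  Δ^4: 0
The third differences are constant (-36) and nonzero, while all higher differences vanish, so the minimal degree is 3.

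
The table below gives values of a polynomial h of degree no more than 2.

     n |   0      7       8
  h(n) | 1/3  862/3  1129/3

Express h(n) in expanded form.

Using the Lagrange interpolation formula with nodes 0, 7, 8:
  L_0(n) = (n - 7)(n - 8) / 56
  L_1(n) = n(n - 8) / -7
  L_2(n) = n(n - 7) / 8
Then h(n) = 1/3·L_0(n) + 862/3·L_1(n) + 1129/3·L_2(n).
Expanding and collecting terms gives h(n) = 6n^2 - n + 1/3.
Check: h(0) = 1/3. ✓

h(n) = 6n^2 - n + 1/3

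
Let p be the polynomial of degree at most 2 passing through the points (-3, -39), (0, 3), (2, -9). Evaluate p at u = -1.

Using the Lagrange interpolation formula with nodes -3, 0, 2:
  L_0(u) = u(u - 2) / 15
  L_1(u) = (u + 3)(u - 2) / -6
  L_2(u) = (u + 3)u / 10
Then p(u) = -39·L_0(u) + 3·L_1(u) - 9·L_2(u).
Expanding and collecting terms gives p(u) = -4u² + 2u + 3.
Evaluating at u = -1: p(-1) = -3.

-3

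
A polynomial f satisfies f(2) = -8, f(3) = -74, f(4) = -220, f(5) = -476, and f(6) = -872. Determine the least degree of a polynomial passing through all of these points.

3

Forward differences of the values at x = 2, 3, 4, 5, 6:
  f  : -8  -74  -220  -476  -872
  Δ  : -66  -146  -256  -396
  Δ^2: -80  -110  -140
  Δ^3: -30  -30
  Δ^4: 0
The third differences are constant (-30) and nonzero, while all higher differences vanish, so the minimal degree is 3.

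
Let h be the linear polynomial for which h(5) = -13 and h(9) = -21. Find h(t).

h(t) = -2t - 3

Write h(t) = at + b. Substituting each data point gives a linear system:
  5a + b = -13
  9a + b = -21
Solving the system yields a = -2, b = -3.
So h(t) = -2t - 3.
Check: h(5) = -13. ✓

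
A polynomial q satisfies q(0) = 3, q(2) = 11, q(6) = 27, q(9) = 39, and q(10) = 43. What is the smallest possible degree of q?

Divided differences on the nodes 0, 2, 6, 9, 10:
  order 0: 3  11  27  39  43
  order 1: 4  4  4  4
  order 2: 0  0  0
  order 3: 0  0
  order 4: 0
The order-1 divided differences are all 4 (nonzero) and every higher order vanishes, so the data lies on a polynomial of degree exactly 1.

1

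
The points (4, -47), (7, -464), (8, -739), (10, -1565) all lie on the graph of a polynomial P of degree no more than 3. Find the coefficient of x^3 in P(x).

-2

Write P(x) = ax^3 + bx^2 + cx + d. Substituting each data point gives a linear system:
  64a + 16b + 4c + d = -47
  343a + 49b + 7c + d = -464
  512a + 64b + 8c + d = -739
  1000a + 100b + 10c + d = -1565
Solving the system yields a = -2, b = 4, c = 3, d = 5.
So P(x) = -2x^3 + 4x^2 + 3x + 5.
The leading coefficient is -2.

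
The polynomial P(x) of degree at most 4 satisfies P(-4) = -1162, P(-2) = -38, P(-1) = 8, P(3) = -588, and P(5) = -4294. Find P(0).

6

Write P(x) = ax^4 + bx^3 + cx^2 + dx + e. Substituting each data point gives a linear system:
  256a - 64b + 16c - 4d + e = -1162
  16a - 8b + 4c - 2d + e = -38
  a - b + c - d + e = 8
  81a + 27b + 9c + 3d + e = -588
  625a + 125b + 25c + 5d + e = -4294
Solving the system yields a = -6, b = -5, c = 3, d = 0, e = 6.
So P(x) = -6x⁴ - 5x³ + 3x² + 6.
Then P(0) = 6.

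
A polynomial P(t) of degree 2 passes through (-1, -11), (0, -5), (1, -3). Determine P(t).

P(t) = -2t^2 + 4t - 5

Write P(t) = at^2 + bt + c. Substituting each data point gives a linear system:
  a - b + c = -11
  c = -5
  a + b + c = -3
Solving the system yields a = -2, b = 4, c = -5.
So P(t) = -2t^2 + 4t - 5.
Check: P(1) = -3. ✓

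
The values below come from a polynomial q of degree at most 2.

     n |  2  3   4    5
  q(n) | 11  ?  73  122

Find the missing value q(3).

On equispaced nodes a degree-2 polynomial has vanishing third forward difference, so
  - q(2) + 3·q(3) - 3·q(4) + q(5) = 0.
Substituting the known values and solving for q(3):
  3·q(3) = 108
  q(3) = 36.

36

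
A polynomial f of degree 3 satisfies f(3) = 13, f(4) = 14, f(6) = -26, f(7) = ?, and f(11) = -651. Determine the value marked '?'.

The 4 known points determine the degree-3 polynomial uniquely.
Write f(u) = au^3 + bu^2 + cu + d. Substituting each data point gives a linear system:
  27a + 9b + 3c + d = 13
  64a + 16b + 4c + d = 14
  216a + 36b + 6c + d = -26
  1331a + 121b + 11c + d = -651
Solving the system yields a = -1, b = 6, c = -4, d = -2.
So f(u) = -u^3 + 6u^2 - 4u - 2.
Then f(7) = -79.

-79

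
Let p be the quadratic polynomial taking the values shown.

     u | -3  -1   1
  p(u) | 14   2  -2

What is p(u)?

Write p(u) = au^2 + bu + c. Substituting each data point gives a linear system:
  9a - 3b + c = 14
  a - b + c = 2
  a + b + c = -2
Solving the system yields a = 1, b = -2, c = -1.
So p(u) = u^2 - 2u - 1.
Check: p(1) = -2. ✓

p(u) = u^2 - 2u - 1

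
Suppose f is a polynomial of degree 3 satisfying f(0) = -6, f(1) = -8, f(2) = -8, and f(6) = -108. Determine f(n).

f(n) = -n^3 + 4n^2 - 5n - 6

Write f(n) = an^3 + bn^2 + cn + d. Substituting each data point gives a linear system:
  d = -6
  a + b + c + d = -8
  8a + 4b + 2c + d = -8
  216a + 36b + 6c + d = -108
Solving the system yields a = -1, b = 4, c = -5, d = -6.
So f(n) = -n³ + 4n² - 5n - 6.
Check: f(2) = -8. ✓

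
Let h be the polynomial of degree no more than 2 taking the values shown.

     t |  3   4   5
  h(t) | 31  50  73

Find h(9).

205

Using the Lagrange interpolation formula with nodes 3, 4, 5:
  L_0(t) = (t - 4)(t - 5) / 2
  L_1(t) = (t - 3)(t - 5) / -1
  L_2(t) = (t - 3)(t - 4) / 2
Then h(t) = 31·L_0(t) + 50·L_1(t) + 73·L_2(t).
Expanding and collecting terms gives h(t) = 2t² + 5t - 2.
Evaluating at t = 9: h(9) = 205.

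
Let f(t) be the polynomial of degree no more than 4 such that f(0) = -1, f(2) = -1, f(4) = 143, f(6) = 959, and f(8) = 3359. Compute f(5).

419

Forward differences of the values at t = 0, 2, 4, 6, 8:
  f  : -1  -1  143  959  3359
  Δ  : 0  144  816  2400
  Δ^2: 144  672  1584
  Δ^3: 528  912
  Δ^4: 384
The fourth differences are constant, confirming degree 4.
Interpolating (Newton forward form) and evaluating at t = 5 gives f(5) = 419.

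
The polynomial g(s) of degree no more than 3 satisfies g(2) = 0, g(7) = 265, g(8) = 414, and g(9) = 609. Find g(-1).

Using the Lagrange interpolation formula with nodes 2, 7, 8, 9:
  L_0(s) = (s - 7)(s - 8)(s - 9) / -210
  L_1(s) = (s - 2)(s - 8)(s - 9) / 10
  L_2(s) = (s - 2)(s - 7)(s - 9) / -6
  L_3(s) = (s - 2)(s - 7)(s - 8) / 14
Then g(s) = 0·L_0(s) + 265·L_1(s) + 414·L_2(s) + 609·L_3(s).
Expanding and collecting terms gives g(s) = s^3 - s^2 - 5s + 6.
Evaluating at s = -1: g(-1) = 9.

9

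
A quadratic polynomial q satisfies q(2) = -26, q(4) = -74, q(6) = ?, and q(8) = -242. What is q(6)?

-146

On equispaced nodes a degree-2 polynomial has vanishing third forward difference, so
  - q(2) + 3·q(4) - 3·q(6) + q(8) = 0.
Substituting the known values and solving for q(6):
  -3·q(6) = 438
  q(6) = -146.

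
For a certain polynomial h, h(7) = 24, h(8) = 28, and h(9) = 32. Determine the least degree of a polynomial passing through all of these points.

1

Divided differences on the nodes 7, 8, 9:
  order 0: 24  28  32
  order 1: 4  4
  order 2: 0
The order-1 divided differences are all 4 (nonzero) and every higher order vanishes, so the data lies on a polynomial of degree exactly 1.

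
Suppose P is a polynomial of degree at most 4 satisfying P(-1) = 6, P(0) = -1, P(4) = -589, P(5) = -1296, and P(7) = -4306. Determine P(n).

P(n) = -n^4 - 6n^3 + 3n^2 + n - 1

Using the Lagrange interpolation formula with nodes -1, 0, 4, 5, 7:
  L_0(n) = n(n - 4)(n - 5)(n - 7) / 240
  L_1(n) = (n + 1)(n - 4)(n - 5)(n - 7) / -140
  L_2(n) = (n + 1)n(n - 5)(n - 7) / 60
  L_3(n) = (n + 1)n(n - 4)(n - 7) / -60
  L_4(n) = (n + 1)n(n - 4)(n - 5) / 336
Then P(n) = 6·L_0(n) - 1·L_1(n) - 589·L_2(n) - 1296·L_3(n) - 4306·L_4(n).
Expanding and collecting terms gives P(n) = -n^4 - 6n^3 + 3n^2 + n - 1.
Check: P(4) = -589. ✓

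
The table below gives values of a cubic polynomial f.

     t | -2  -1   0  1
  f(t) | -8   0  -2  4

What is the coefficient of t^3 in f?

Write f(t) = at^3 + bt^2 + ct + d. Substituting each data point gives a linear system:
  -8a + 4b - 2c + d = -8
  -a + b - c + d = 0
  d = -2
  a + b + c + d = 4
Solving the system yields a = 3, b = 4, c = -1, d = -2.
So f(t) = 3t^3 + 4t^2 - t - 2.
The leading coefficient is 3.

3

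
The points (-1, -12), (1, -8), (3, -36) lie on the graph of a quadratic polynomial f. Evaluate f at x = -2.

-26

Using the Lagrange interpolation formula with nodes -1, 1, 3:
  L_0(x) = (x - 1)(x - 3) / 8
  L_1(x) = (x + 1)(x - 3) / -4
  L_2(x) = (x + 1)(x - 1) / 8
Then f(x) = -12·L_0(x) - 8·L_1(x) - 36·L_2(x).
Expanding and collecting terms gives f(x) = -4x^2 + 2x - 6.
Evaluating at x = -2: f(-2) = -26.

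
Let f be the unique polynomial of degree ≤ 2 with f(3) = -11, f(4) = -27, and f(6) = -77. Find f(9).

Using the Lagrange interpolation formula with nodes 3, 4, 6:
  L_0(n) = (n - 4)(n - 6) / 3
  L_1(n) = (n - 3)(n - 6) / -2
  L_2(n) = (n - 3)(n - 4) / 6
Then f(n) = -11·L_0(n) - 27·L_1(n) - 77·L_2(n).
Expanding and collecting terms gives f(n) = -3n² + 5n + 1.
Evaluating at n = 9: f(9) = -197.

-197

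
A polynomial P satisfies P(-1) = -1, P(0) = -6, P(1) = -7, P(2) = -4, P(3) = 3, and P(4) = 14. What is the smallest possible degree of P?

2

Forward differences of the values at n = -1, 0, 1, 2, 3, 4:
  P  : -1  -6  -7  -4  3  14
  Δ  : -5  -1  3  7  11
  Δ^2: 4  4  4  4
  Δ^3: 0  0  0
  Δ^4: 0  0
  Δ^5: 0
The second differences are constant (4) and nonzero, while all higher differences vanish, so the minimal degree is 2.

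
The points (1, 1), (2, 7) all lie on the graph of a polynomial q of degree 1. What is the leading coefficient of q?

6

Write q(t) = at + b. Substituting each data point gives a linear system:
  a + b = 1
  2a + b = 7
Solving the system yields a = 6, b = -5.
So q(t) = 6t - 5.
The leading coefficient is 6.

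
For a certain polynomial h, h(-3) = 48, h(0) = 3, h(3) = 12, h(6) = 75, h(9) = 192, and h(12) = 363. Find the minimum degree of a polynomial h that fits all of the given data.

2

Forward differences of the values at x = -3, 0, 3, 6, 9, 12:
  h  : 48  3  12  75  192  363
  Δ  : -45  9  63  117  171
  Δ^2: 54  54  54  54
  Δ^3: 0  0  0
  Δ^4: 0  0
  Δ^5: 0
The second differences are constant (54) and nonzero, while all higher differences vanish, so the minimal degree is 2.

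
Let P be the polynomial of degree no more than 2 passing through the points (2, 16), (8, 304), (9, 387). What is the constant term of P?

Write P(t) = at^2 + bt + c. Substituting each data point gives a linear system:
  4a + 2b + c = 16
  64a + 8b + c = 304
  81a + 9b + c = 387
Solving the system yields a = 5, b = -2, c = 0.
So P(t) = 5t^2 - 2t.
The constant term is 0.

0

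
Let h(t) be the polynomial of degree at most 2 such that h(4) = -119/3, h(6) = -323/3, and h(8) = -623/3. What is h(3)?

Write h(t) = at^2 + bt + c. Substituting each data point gives a linear system:
  16a + 4b + c = -119/3
  36a + 6b + c = -323/3
  64a + 8b + c = -623/3
Solving the system yields a = -4, b = 6, c = 1/3.
So h(t) = -4t^2 + 6t + 1/3.
Then h(3) = -53/3.

-53/3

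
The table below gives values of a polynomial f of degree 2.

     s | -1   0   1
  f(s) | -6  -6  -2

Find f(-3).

6

Write f(s) = as^2 + bs + c. Substituting each data point gives a linear system:
  a - b + c = -6
  c = -6
  a + b + c = -2
Solving the system yields a = 2, b = 2, c = -6.
So f(s) = 2s^2 + 2s - 6.
Then f(-3) = 6.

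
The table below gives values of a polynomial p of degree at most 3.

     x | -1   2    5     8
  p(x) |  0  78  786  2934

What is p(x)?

p(x) = 5x^3 + 5x^2 + 6x + 6

Using the Lagrange interpolation formula with nodes -1, 2, 5, 8:
  L_0(x) = (x - 2)(x - 5)(x - 8) / -162
  L_1(x) = (x + 1)(x - 5)(x - 8) / 54
  L_2(x) = (x + 1)(x - 2)(x - 8) / -54
  L_3(x) = (x + 1)(x - 2)(x - 5) / 162
Then p(x) = 0·L_0(x) + 78·L_1(x) + 786·L_2(x) + 2934·L_3(x).
Expanding and collecting terms gives p(x) = 5x³ + 5x² + 6x + 6.
Check: p(2) = 78. ✓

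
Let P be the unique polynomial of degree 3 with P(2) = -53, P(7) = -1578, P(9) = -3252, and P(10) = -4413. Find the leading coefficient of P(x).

-4

Write P(x) = ax^3 + bx^2 + cx + d. Substituting each data point gives a linear system:
  8a + 4b + 2c + d = -53
  343a + 49b + 7c + d = -1578
  729a + 81b + 9c + d = -3252
  1000a + 100b + 10c + d = -4413
Solving the system yields a = -4, b = -4, c = -1, d = -3.
So P(x) = -4x^3 - 4x^2 - x - 3.
The leading coefficient is -4.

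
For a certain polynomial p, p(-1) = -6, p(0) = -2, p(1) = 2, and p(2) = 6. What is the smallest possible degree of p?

Forward differences of the values at t = -1, 0, 1, 2:
  p  : -6  -2  2  6
  Δ  : 4  4  4
  Δ^2: 0  0
  Δ^3: 0
The first differences are constant (4) and nonzero, while all higher differences vanish, so the minimal degree is 1.

1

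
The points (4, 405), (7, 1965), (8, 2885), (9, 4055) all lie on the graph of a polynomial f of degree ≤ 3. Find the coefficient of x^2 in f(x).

Write f(x) = ax^3 + bx^2 + cx + d. Substituting each data point gives a linear system:
  64a + 16b + 4c + d = 405
  343a + 49b + 7c + d = 1965
  512a + 64b + 8c + d = 2885
  729a + 81b + 9c + d = 4055
Solving the system yields a = 5, b = 5, c = 0, d = 5.
So f(x) = 5x^3 + 5x^2 + 5.
The coefficient of x^2 is 5.

5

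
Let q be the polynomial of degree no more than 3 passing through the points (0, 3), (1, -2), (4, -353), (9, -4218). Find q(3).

Using the Lagrange interpolation formula with nodes 0, 1, 4, 9:
  L_0(n) = (n - 1)(n - 4)(n - 9) / -36
  L_1(n) = n(n - 4)(n - 9) / 24
  L_2(n) = n(n - 1)(n - 9) / -60
  L_3(n) = n(n - 1)(n - 4) / 360
Then q(n) = 3·L_0(n) - 2·L_1(n) - 353·L_2(n) - 4218·L_3(n).
Expanding and collecting terms gives q(n) = -6n^3 + 2n^2 - n + 3.
Evaluating at n = 3: q(3) = -144.

-144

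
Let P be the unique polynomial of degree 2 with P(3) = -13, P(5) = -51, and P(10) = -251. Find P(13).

Using the Lagrange interpolation formula with nodes 3, 5, 10:
  L_0(s) = (s - 5)(s - 10) / 14
  L_1(s) = (s - 3)(s - 10) / -10
  L_2(s) = (s - 3)(s - 5) / 35
Then P(s) = -13·L_0(s) - 51·L_1(s) - 251·L_2(s).
Expanding and collecting terms gives P(s) = -3s^2 + 5s - 1.
Evaluating at s = 13: P(13) = -443.

-443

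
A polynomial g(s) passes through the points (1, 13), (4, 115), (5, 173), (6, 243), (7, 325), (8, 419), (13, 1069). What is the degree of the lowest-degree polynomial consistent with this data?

2

Divided differences on the nodes 1, 4, 5, 6, 7, 8, 13:
  order 0: 13  115  173  243  325  419  1069
  order 1: 34  58  70  82  94  130
  order 2: 6  6  6  6  6
  order 3: 0  0  0  0
  order 4: 0  0  0
  order 5: 0  0
  order 6: 0
The order-2 divided differences are all 6 (nonzero) and every higher order vanishes, so the data lies on a polynomial of degree exactly 2.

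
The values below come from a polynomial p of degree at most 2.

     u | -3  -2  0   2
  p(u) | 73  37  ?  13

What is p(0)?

The 3 known points determine the degree-2 polynomial uniquely.
Write p(u) = au^2 + bu + c. Substituting each data point gives a linear system:
  9a - 3b + c = 73
  4a - 2b + c = 37
  4a + 2b + c = 13
Solving the system yields a = 6, b = -6, c = 1.
So p(u) = 6u² - 6u + 1.
Then p(0) = 1.

1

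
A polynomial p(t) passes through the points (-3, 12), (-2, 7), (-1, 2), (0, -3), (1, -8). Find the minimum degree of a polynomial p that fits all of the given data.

1

Forward differences of the values at t = -3, -2, -1, 0, 1:
  p  : 12  7  2  -3  -8
  Δ  : -5  -5  -5  -5
  Δ^2: 0  0  0
  Δ^3: 0  0
  Δ^4: 0
The first differences are constant (-5) and nonzero, while all higher differences vanish, so the minimal degree is 1.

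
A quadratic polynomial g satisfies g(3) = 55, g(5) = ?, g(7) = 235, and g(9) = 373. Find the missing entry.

129

The 3 known points determine the degree-2 polynomial uniquely.
Write g(s) = as^2 + bs + c. Substituting each data point gives a linear system:
  9a + 3b + c = 55
  49a + 7b + c = 235
  81a + 9b + c = 373
Solving the system yields a = 4, b = 5, c = 4.
So g(s) = 4s² + 5s + 4.
Then g(5) = 129.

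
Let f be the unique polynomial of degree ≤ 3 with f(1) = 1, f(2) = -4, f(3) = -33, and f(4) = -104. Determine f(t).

f(t) = -3t^3 + 6t^2 - 2t

Using the Lagrange interpolation formula with nodes 1, 2, 3, 4:
  L_0(t) = (t - 2)(t - 3)(t - 4) / -6
  L_1(t) = (t - 1)(t - 3)(t - 4) / 2
  L_2(t) = (t - 1)(t - 2)(t - 4) / -2
  L_3(t) = (t - 1)(t - 2)(t - 3) / 6
Then f(t) = 1·L_0(t) - 4·L_1(t) - 33·L_2(t) - 104·L_3(t).
Expanding and collecting terms gives f(t) = -3t^3 + 6t^2 - 2t.
Check: f(1) = 1. ✓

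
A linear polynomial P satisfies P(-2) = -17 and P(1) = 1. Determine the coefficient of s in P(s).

Write P(s) = as + b. Substituting each data point gives a linear system:
  -2a + b = -17
  a + b = 1
Solving the system yields a = 6, b = -5.
So P(s) = 6s - 5.
The leading coefficient is 6.

6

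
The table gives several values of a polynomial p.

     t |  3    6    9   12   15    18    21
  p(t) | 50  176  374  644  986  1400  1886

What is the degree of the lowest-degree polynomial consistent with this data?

Forward differences of the values at t = 3, 6, 9, 12, 15, 18, 21:
  p  : 50  176  374  644  986  1400  1886
  Δ  : 126  198  270  342  414  486
  Δ^2: 72  72  72  72  72
  Δ^3: 0  0  0  0
  Δ^4: 0  0  0
  Δ^5: 0  0
  Δ^6: 0
The second differences are constant (72) and nonzero, while all higher differences vanish, so the minimal degree is 2.

2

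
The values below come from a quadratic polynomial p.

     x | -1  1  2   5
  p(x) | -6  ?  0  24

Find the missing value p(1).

The 3 known points determine the degree-2 polynomial uniquely.
Write p(x) = ax^2 + bx + c. Substituting each data point gives a linear system:
  a - b + c = -6
  4a + 2b + c = 0
  25a + 5b + c = 24
Solving the system yields a = 1, b = 1, c = -6.
So p(x) = x^2 + x - 6.
Then p(1) = -4.

-4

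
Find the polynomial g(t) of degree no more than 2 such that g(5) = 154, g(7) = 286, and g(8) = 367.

g(t) = 5t^2 + 6t - 1

Write g(t) = at^2 + bt + c. Substituting each data point gives a linear system:
  25a + 5b + c = 154
  49a + 7b + c = 286
  64a + 8b + c = 367
Solving the system yields a = 5, b = 6, c = -1.
So g(t) = 5t² + 6t - 1.
Check: g(7) = 286. ✓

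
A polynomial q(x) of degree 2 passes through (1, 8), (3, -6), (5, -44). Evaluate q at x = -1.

Using the Lagrange interpolation formula with nodes 1, 3, 5:
  L_0(x) = (x - 3)(x - 5) / 8
  L_1(x) = (x - 1)(x - 5) / -4
  L_2(x) = (x - 1)(x - 3) / 8
Then q(x) = 8·L_0(x) - 6·L_1(x) - 44·L_2(x).
Expanding and collecting terms gives q(x) = -3x² + 5x + 6.
Evaluating at x = -1: q(-1) = -2.

-2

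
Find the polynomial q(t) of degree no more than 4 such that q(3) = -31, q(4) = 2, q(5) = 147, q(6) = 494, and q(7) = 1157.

Write q(t) = at^4 + bt^3 + ct^2 + dt + e. Substituting each data point gives a linear system:
  81a + 27b + 9c + 3d + e = -31
  256a + 64b + 16c + 4d + e = 2
  625a + 125b + 25c + 5d + e = 147
  1296a + 216b + 36c + 6d + e = 494
  2401a + 343b + 49c + 7d + e = 1157
Solving the system yields a = 1, b = -3, c = -5, d = 4, e = 2.
So q(t) = t^4 - 3t^3 - 5t^2 + 4t + 2.
Check: q(7) = 1157. ✓

q(t) = t^4 - 3t^3 - 5t^2 + 4t + 2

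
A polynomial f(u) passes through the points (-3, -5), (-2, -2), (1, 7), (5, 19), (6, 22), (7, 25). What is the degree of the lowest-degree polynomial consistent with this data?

Divided differences on the nodes -3, -2, 1, 5, 6, 7:
  order 0: -5  -2  7  19  22  25
  order 1: 3  3  3  3  3
  order 2: 0  0  0  0
  order 3: 0  0  0
  order 4: 0  0
  order 5: 0
The order-1 divided differences are all 3 (nonzero) and every higher order vanishes, so the data lies on a polynomial of degree exactly 1.

1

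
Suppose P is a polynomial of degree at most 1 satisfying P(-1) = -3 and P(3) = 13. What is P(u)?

P(u) = 4u + 1

Using the Lagrange interpolation formula with nodes -1, 3:
  L_0(u) = (u - 3) / -4
  L_1(u) = (u + 1) / 4
Then P(u) = -3·L_0(u) + 13·L_1(u).
Expanding and collecting terms gives P(u) = 4u + 1.
Check: P(3) = 13. ✓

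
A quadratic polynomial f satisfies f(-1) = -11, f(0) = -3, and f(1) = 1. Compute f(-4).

Write f(t) = at^2 + bt + c. Substituting each data point gives a linear system:
  a - b + c = -11
  c = -3
  a + b + c = 1
Solving the system yields a = -2, b = 6, c = -3.
So f(t) = -2t^2 + 6t - 3.
Then f(-4) = -59.

-59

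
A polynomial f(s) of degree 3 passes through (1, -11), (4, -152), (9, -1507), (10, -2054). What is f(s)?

Write f(s) = as^3 + bs^2 + cs + d. Substituting each data point gives a linear system:
  a + b + c + d = -11
  64a + 16b + 4c + d = -152
  729a + 81b + 9c + d = -1507
  1000a + 100b + 10c + d = -2054
Solving the system yields a = -2, b = 0, c = -5, d = -4.
So f(s) = -2s³ - 5s - 4.
Check: f(9) = -1507. ✓

f(s) = -2s^3 - 5s - 4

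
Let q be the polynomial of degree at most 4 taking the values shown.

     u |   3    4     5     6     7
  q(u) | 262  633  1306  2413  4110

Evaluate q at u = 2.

85

Using the Lagrange interpolation formula with nodes 3, 4, 5, 6, 7:
  L_0(u) = (u - 4)(u - 5)(u - 6)(u - 7) / 24
  L_1(u) = (u - 3)(u - 5)(u - 6)(u - 7) / -6
  L_2(u) = (u - 3)(u - 4)(u - 6)(u - 7) / 4
  L_3(u) = (u - 3)(u - 4)(u - 5)(u - 7) / -6
  L_4(u) = (u - 3)(u - 4)(u - 5)(u - 6) / 24
Then q(u) = 262·L_0(u) + 633·L_1(u) + 1306·L_2(u) + 2413·L_3(u) + 4110·L_4(u).
Expanding and collecting terms gives q(u) = u^4 + 4u^3 + 6u^2 + 6u + 1.
Evaluating at u = 2: q(2) = 85.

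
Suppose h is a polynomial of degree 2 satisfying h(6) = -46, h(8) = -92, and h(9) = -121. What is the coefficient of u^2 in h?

Write h(u) = au^2 + bu + c. Substituting each data point gives a linear system:
  36a + 6b + c = -46
  64a + 8b + c = -92
  81a + 9b + c = -121
Solving the system yields a = -2, b = 5, c = -4.
So h(u) = -2u^2 + 5u - 4.
The leading coefficient is -2.

-2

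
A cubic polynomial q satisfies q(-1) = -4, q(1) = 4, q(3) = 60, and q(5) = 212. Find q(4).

Using the Lagrange interpolation formula with nodes -1, 1, 3, 5:
  L_0(u) = (u - 1)(u - 3)(u - 5) / -48
  L_1(u) = (u + 1)(u - 3)(u - 5) / 16
  L_2(u) = (u + 1)(u - 1)(u - 5) / -16
  L_3(u) = (u + 1)(u - 1)(u - 3) / 48
Then q(u) = -4·L_0(u) + 4·L_1(u) + 60·L_2(u) + 212·L_3(u).
Expanding and collecting terms gives q(u) = u³ + 3u² + 3u - 3.
Evaluating at u = 4: q(4) = 121.

121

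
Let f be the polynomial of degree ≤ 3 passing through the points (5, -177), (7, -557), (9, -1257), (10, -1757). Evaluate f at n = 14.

-5037

Using the Lagrange interpolation formula with nodes 5, 7, 9, 10:
  L_0(n) = (n - 7)(n - 9)(n - 10) / -40
  L_1(n) = (n - 5)(n - 9)(n - 10) / 12
  L_2(n) = (n - 5)(n - 7)(n - 10) / -8
  L_3(n) = (n - 5)(n - 7)(n - 9) / 15
Then f(n) = -177·L_0(n) - 557·L_1(n) - 1257·L_2(n) - 1757·L_3(n).
Expanding and collecting terms gives f(n) = -2n^3 + 2n^2 + 4n + 3.
Evaluating at n = 14: f(14) = -5037.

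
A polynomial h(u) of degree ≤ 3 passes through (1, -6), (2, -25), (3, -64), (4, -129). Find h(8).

Forward differences of the values at u = 1, 2, 3, 4:
  h  : -6  -25  -64  -129
  Δ  : -19  -39  -65
  Δ^2: -20  -26
  Δ^3: -6
The third differences are constant, confirming degree 3.
Interpolating (Newton forward form) and evaluating at u = 8 gives h(8) = -769.

-769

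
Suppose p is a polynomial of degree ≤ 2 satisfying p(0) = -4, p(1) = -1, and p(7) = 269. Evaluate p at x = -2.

26

Using the Lagrange interpolation formula with nodes 0, 1, 7:
  L_0(x) = (x - 1)(x - 7) / 7
  L_1(x) = x(x - 7) / -6
  L_2(x) = x(x - 1) / 42
Then p(x) = -4·L_0(x) - 1·L_1(x) + 269·L_2(x).
Expanding and collecting terms gives p(x) = 6x² - 3x - 4.
Evaluating at x = -2: p(-2) = 26.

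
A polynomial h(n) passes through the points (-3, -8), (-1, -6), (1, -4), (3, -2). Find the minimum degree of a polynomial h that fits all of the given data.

1

Forward differences of the values at n = -3, -1, 1, 3:
  h  : -8  -6  -4  -2
  Δ  : 2  2  2
  Δ^2: 0  0
  Δ^3: 0
The first differences are constant (2) and nonzero, while all higher differences vanish, so the minimal degree is 1.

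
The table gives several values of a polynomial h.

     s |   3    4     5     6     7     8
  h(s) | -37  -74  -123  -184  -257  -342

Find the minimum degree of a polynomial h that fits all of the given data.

2

Forward differences of the values at s = 3, 4, 5, 6, 7, 8:
  h  : -37  -74  -123  -184  -257  -342
  Δ  : -37  -49  -61  -73  -85
  Δ^2: -12  -12  -12  -12
  Δ^3: 0  0  0
  Δ^4: 0  0
  Δ^5: 0
The second differences are constant (-12) and nonzero, while all higher differences vanish, so the minimal degree is 2.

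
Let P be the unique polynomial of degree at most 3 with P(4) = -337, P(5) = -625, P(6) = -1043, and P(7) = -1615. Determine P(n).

Write P(n) = an^3 + bn^2 + cn + d. Substituting each data point gives a linear system:
  64a + 16b + 4c + d = -337
  125a + 25b + 5c + d = -625
  216a + 36b + 6c + d = -1043
  343a + 49b + 7c + d = -1615
Solving the system yields a = -4, b = -5, c = 1, d = -5.
So P(n) = -4n³ - 5n² + n - 5.
Check: P(6) = -1043. ✓

P(n) = -4n^3 - 5n^2 + n - 5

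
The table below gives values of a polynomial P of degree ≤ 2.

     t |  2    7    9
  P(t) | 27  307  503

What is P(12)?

887

Write P(t) = at^2 + bt + c. Substituting each data point gives a linear system:
  4a + 2b + c = 27
  49a + 7b + c = 307
  81a + 9b + c = 503
Solving the system yields a = 6, b = 2, c = -1.
So P(t) = 6t^2 + 2t - 1.
Then P(12) = 887.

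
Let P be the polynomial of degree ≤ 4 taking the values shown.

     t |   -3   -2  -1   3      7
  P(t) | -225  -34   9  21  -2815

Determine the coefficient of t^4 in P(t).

Write P(t) = at^4 + bt^3 + ct^2 + dt + e. Substituting each data point gives a linear system:
  81a - 27b + 9c - 3d + e = -225
  16a - 8b + 4c - 2d + e = -34
  a - b + c - d + e = 9
  81a + 27b + 9c + 3d + e = 21
  2401a + 343b + 49c + 7d + e = -2815
Solving the system yields a = -2, b = 5, c = 6, d = -4, e = 6.
So P(t) = -2t^4 + 5t^3 + 6t^2 - 4t + 6.
The leading coefficient is -2.

-2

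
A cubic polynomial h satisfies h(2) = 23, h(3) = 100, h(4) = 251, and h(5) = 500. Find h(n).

h(n) = 4n^3 + n^2 - 4n - 5

Using the Lagrange interpolation formula with nodes 2, 3, 4, 5:
  L_0(n) = (n - 3)(n - 4)(n - 5) / -6
  L_1(n) = (n - 2)(n - 4)(n - 5) / 2
  L_2(n) = (n - 2)(n - 3)(n - 5) / -2
  L_3(n) = (n - 2)(n - 3)(n - 4) / 6
Then h(n) = 23·L_0(n) + 100·L_1(n) + 251·L_2(n) + 500·L_3(n).
Expanding and collecting terms gives h(n) = 4n^3 + n^2 - 4n - 5.
Check: h(2) = 23. ✓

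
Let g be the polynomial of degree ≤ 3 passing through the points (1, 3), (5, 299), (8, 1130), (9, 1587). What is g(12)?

Using the Lagrange interpolation formula with nodes 1, 5, 8, 9:
  L_0(s) = (s - 5)(s - 8)(s - 9) / -224
  L_1(s) = (s - 1)(s - 8)(s - 9) / 48
  L_2(s) = (s - 1)(s - 5)(s - 9) / -21
  L_3(s) = (s - 1)(s - 5)(s - 8) / 32
Then g(s) = 3·L_0(s) + 299·L_1(s) + 1130·L_2(s) + 1587·L_3(s).
Expanding and collecting terms gives g(s) = 2s^3 + s^2 + 6s - 6.
Evaluating at s = 12: g(12) = 3666.

3666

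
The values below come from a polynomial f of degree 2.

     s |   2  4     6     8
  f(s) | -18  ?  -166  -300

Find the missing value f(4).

-72

The 3 known points determine the degree-2 polynomial uniquely.
Write f(s) = as^2 + bs + c. Substituting each data point gives a linear system:
  4a + 2b + c = -18
  36a + 6b + c = -166
  64a + 8b + c = -300
Solving the system yields a = -5, b = 3, c = -4.
So f(s) = -5s^2 + 3s - 4.
Then f(4) = -72.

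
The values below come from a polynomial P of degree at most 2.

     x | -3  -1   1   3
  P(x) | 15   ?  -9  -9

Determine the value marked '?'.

-1

On equispaced nodes a degree-2 polynomial has vanishing third forward difference, so
  - P(-3) + 3·P(-1) - 3·P(1) + P(3) = 0.
Substituting the known values and solving for P(-1):
  3·P(-1) = -3
  P(-1) = -1.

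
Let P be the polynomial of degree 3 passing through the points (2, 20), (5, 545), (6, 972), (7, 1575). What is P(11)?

Using the Lagrange interpolation formula with nodes 2, 5, 6, 7:
  L_0(s) = (s - 5)(s - 6)(s - 7) / -60
  L_1(s) = (s - 2)(s - 6)(s - 7) / 6
  L_2(s) = (s - 2)(s - 5)(s - 7) / -4
  L_3(s) = (s - 2)(s - 5)(s - 6) / 10
Then P(s) = 20·L_0(s) + 545·L_1(s) + 972·L_2(s) + 1575·L_3(s).
Expanding and collecting terms gives P(s) = 5s^3 - 2s^2 - 6s.
Evaluating at s = 11: P(11) = 6347.

6347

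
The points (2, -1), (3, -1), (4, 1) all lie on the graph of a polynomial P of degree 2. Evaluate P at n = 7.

19

Forward differences of the values at n = 2, 3, 4:
  P  : -1  -1  1
  Δ  : 0  2
  Δ^2: 2
The second differences are constant, confirming degree 2.
Interpolating (Newton forward form) and evaluating at n = 7 gives P(7) = 19.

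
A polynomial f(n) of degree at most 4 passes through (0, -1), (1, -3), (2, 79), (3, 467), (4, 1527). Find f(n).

Write f(n) = an^4 + bn^3 + cn^2 + dn + e. Substituting each data point gives a linear system:
  e = -1
  a + b + c + d + e = -3
  16a + 8b + 4c + 2d + e = 79
  81a + 27b + 9c + 3d + e = 467
  256a + 64b + 16c + 4d + e = 1527
Solving the system yields a = 6, b = 1, c = -3, d = -6, e = -1.
So f(n) = 6n⁴ + n³ - 3n² - 6n - 1.
Check: f(3) = 467. ✓

f(n) = 6n^4 + n^3 - 3n^2 - 6n - 1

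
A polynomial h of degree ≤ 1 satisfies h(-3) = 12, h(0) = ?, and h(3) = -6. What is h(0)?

3

On equispaced nodes a degree-1 polynomial has vanishing second forward difference, so
  h(-3) - 2·h(0) + h(3) = 0.
Substituting the known values and solving for h(0):
  -2·h(0) = -6
  h(0) = 3.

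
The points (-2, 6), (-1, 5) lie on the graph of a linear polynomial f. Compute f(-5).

9

Write f(n) = an + b. Substituting each data point gives a linear system:
  -2a + b = 6
  -a + b = 5
Solving the system yields a = -1, b = 4.
So f(n) = -n + 4.
Then f(-5) = 9.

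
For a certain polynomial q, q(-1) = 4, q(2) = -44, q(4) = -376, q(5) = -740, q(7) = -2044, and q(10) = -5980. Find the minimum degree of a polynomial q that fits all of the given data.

3

Divided differences on the nodes -1, 2, 4, 5, 7, 10:
  order 0: 4  -44  -376  -740  -2044  -5980
  order 1: -16  -166  -364  -652  -1312
  order 2: -30  -66  -96  -132
  order 3: -6  -6  -6
  order 4: 0  0
  order 5: 0
The order-3 divided differences are all -6 (nonzero) and every higher order vanishes, so the data lies on a polynomial of degree exactly 3.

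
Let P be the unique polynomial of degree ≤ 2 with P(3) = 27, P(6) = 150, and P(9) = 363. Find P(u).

Using the Lagrange interpolation formula with nodes 3, 6, 9:
  L_0(u) = (u - 6)(u - 9) / 18
  L_1(u) = (u - 3)(u - 9) / -9
  L_2(u) = (u - 3)(u - 6) / 18
Then P(u) = 27·L_0(u) + 150·L_1(u) + 363·L_2(u).
Expanding and collecting terms gives P(u) = 5u^2 - 4u - 6.
Check: P(6) = 150. ✓

P(u) = 5u^2 - 4u - 6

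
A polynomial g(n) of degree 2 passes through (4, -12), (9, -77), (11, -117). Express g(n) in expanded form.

g(n) = -n^2 + 4

Using the Lagrange interpolation formula with nodes 4, 9, 11:
  L_0(n) = (n - 9)(n - 11) / 35
  L_1(n) = (n - 4)(n - 11) / -10
  L_2(n) = (n - 4)(n - 9) / 14
Then g(n) = -12·L_0(n) - 77·L_1(n) - 117·L_2(n).
Expanding and collecting terms gives g(n) = -n^2 + 4.
Check: g(4) = -12. ✓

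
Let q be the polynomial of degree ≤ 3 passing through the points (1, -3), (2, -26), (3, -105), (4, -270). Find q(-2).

30

Using the Lagrange interpolation formula with nodes 1, 2, 3, 4:
  L_0(u) = (u - 2)(u - 3)(u - 4) / -6
  L_1(u) = (u - 1)(u - 3)(u - 4) / 2
  L_2(u) = (u - 1)(u - 2)(u - 4) / -2
  L_3(u) = (u - 1)(u - 2)(u - 3) / 6
Then q(u) = -3·L_0(u) - 26·L_1(u) - 105·L_2(u) - 270·L_3(u).
Expanding and collecting terms gives q(u) = -5u^3 + 2u^2 + 6u - 6.
Evaluating at u = -2: q(-2) = 30.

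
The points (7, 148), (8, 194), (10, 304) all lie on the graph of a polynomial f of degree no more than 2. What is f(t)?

f(t) = 3t^2 + t - 6

Write f(t) = at^2 + bt + c. Substituting each data point gives a linear system:
  49a + 7b + c = 148
  64a + 8b + c = 194
  100a + 10b + c = 304
Solving the system yields a = 3, b = 1, c = -6.
So f(t) = 3t² + t - 6.
Check: f(7) = 148. ✓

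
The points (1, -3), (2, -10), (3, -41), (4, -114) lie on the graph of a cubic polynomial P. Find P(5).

-247

Forward differences of the values at x = 1, 2, 3, 4:
  P  : -3  -10  -41  -114
  Δ  : -7  -31  -73
  Δ^2: -24  -42
  Δ^3: -18
The third differences are constant, confirming degree 3.
Interpolating (Newton forward form) and evaluating at x = 5 gives P(5) = -247.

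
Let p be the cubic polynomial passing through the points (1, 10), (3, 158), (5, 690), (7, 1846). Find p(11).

Using the Lagrange interpolation formula with nodes 1, 3, 5, 7:
  L_0(s) = (s - 3)(s - 5)(s - 7) / -48
  L_1(s) = (s - 1)(s - 5)(s - 7) / 16
  L_2(s) = (s - 1)(s - 3)(s - 7) / -16
  L_3(s) = (s - 1)(s - 3)(s - 5) / 48
Then p(s) = 10·L_0(s) + 158·L_1(s) + 690·L_2(s) + 1846·L_3(s).
Expanding and collecting terms gives p(s) = 5s^3 + 3s^2 - 3s + 5.
Evaluating at s = 11: p(11) = 6990.

6990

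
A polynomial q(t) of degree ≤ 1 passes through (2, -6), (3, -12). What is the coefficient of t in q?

Write q(t) = at + b. Substituting each data point gives a linear system:
  2a + b = -6
  3a + b = -12
Solving the system yields a = -6, b = 6.
So q(t) = -6t + 6.
The leading coefficient is -6.

-6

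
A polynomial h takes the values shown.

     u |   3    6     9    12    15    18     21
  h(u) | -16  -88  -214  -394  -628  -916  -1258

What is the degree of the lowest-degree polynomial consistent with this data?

Forward differences of the values at u = 3, 6, 9, 12, 15, 18, 21:
  h  : -16  -88  -214  -394  -628  -916  -1258
  Δ  : -72  -126  -180  -234  -288  -342
  Δ^2: -54  -54  -54  -54  -54
  Δ^3: 0  0  0  0
  Δ^4: 0  0  0
  Δ^5: 0  0
  Δ^6: 0
The second differences are constant (-54) and nonzero, while all higher differences vanish, so the minimal degree is 2.

2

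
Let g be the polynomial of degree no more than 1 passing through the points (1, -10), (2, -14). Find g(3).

Write g(t) = at + b. Substituting each data point gives a linear system:
  a + b = -10
  2a + b = -14
Solving the system yields a = -4, b = -6.
So g(t) = -4t - 6.
Then g(3) = -18.

-18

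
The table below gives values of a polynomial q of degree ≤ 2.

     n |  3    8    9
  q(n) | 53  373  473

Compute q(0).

5

Write q(n) = an^2 + bn + c. Substituting each data point gives a linear system:
  9a + 3b + c = 53
  64a + 8b + c = 373
  81a + 9b + c = 473
Solving the system yields a = 6, b = -2, c = 5.
So q(n) = 6n^2 - 2n + 5.
Then q(0) = 5.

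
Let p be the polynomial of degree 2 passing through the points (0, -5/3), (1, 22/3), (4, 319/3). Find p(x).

Write p(x) = ax^2 + bx + c. Substituting each data point gives a linear system:
  c = -5/3
  a + b + c = 22/3
  16a + 4b + c = 319/3
Solving the system yields a = 6, b = 3, c = -5/3.
So p(x) = 6x^2 + 3x - 5/3.
Check: p(1) = 22/3. ✓

p(x) = 6x^2 + 3x - 5/3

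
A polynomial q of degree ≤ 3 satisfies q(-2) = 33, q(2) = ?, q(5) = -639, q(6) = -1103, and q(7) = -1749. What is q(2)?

The 4 known points determine the degree-3 polynomial uniquely.
Write q(x) = ax^3 + bx^2 + cx + d. Substituting each data point gives a linear system:
  -8a + 4b - 2c + d = 33
  125a + 25b + 5c + d = -639
  216a + 36b + 6c + d = -1103
  343a + 49b + 7c + d = -1749
Solving the system yields a = -5, b = -1, c = 2, d = 1.
So q(x) = -5x³ - x² + 2x + 1.
Then q(2) = -39.

-39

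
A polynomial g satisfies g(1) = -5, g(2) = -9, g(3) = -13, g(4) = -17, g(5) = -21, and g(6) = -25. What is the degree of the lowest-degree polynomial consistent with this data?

1

Forward differences of the values at t = 1, 2, 3, 4, 5, 6:
  g  : -5  -9  -13  -17  -21  -25
  Δ  : -4  -4  -4  -4  -4
  Δ^2: 0  0  0  0
  Δ^3: 0  0  0
  Δ^4: 0  0
  Δ^5: 0
The first differences are constant (-4) and nonzero, while all higher differences vanish, so the minimal degree is 1.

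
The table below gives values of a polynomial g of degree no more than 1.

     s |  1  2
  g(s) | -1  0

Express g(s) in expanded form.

Write g(s) = as + b. Substituting each data point gives a linear system:
  a + b = -1
  2a + b = 0
Solving the system yields a = 1, b = -2.
So g(s) = s - 2.
Check: g(2) = 0. ✓

g(s) = s - 2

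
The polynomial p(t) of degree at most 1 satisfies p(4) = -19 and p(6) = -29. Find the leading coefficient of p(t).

-5

Write p(t) = at + b. Substituting each data point gives a linear system:
  4a + b = -19
  6a + b = -29
Solving the system yields a = -5, b = 1.
So p(t) = -5t + 1.
The leading coefficient is -5.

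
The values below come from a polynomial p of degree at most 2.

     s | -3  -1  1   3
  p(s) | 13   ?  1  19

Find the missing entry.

The 3 known points determine the degree-2 polynomial uniquely.
Write p(s) = as^2 + bs + c. Substituting each data point gives a linear system:
  9a - 3b + c = 13
  a + b + c = 1
  9a + 3b + c = 19
Solving the system yields a = 2, b = 1, c = -2.
So p(s) = 2s² + s - 2.
Then p(-1) = -1.

-1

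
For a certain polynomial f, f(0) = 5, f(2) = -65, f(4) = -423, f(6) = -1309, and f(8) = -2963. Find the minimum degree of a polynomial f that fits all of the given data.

Forward differences of the values at x = 0, 2, 4, 6, 8:
  f  : 5  -65  -423  -1309  -2963
  Δ  : -70  -358  -886  -1654
  Δ^2: -288  -528  -768
  Δ^3: -240  -240
  Δ^4: 0
The third differences are constant (-240) and nonzero, while all higher differences vanish, so the minimal degree is 3.

3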